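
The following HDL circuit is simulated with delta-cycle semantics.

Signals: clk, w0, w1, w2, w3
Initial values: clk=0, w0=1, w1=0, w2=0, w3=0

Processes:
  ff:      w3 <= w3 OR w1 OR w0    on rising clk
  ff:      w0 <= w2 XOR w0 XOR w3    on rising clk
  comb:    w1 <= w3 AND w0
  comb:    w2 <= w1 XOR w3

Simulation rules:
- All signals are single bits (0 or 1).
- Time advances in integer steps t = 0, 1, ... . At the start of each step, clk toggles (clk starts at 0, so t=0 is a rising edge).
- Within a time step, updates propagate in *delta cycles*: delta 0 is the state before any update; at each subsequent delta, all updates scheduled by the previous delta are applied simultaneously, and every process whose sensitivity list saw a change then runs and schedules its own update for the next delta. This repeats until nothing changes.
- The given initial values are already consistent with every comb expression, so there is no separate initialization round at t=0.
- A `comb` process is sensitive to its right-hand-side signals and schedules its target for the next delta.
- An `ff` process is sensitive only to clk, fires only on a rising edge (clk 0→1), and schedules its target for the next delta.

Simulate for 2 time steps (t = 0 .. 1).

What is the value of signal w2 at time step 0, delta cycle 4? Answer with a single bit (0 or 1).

0

[bits: w0,w3,clk,w1,w2]
t=0: Δ0=10000 Δ1=10100 Δ2=11100 Δ3=11111 Δ4=11110 | 4Δ
t=1: Δ0=11110 Δ1=11010 | 1Δ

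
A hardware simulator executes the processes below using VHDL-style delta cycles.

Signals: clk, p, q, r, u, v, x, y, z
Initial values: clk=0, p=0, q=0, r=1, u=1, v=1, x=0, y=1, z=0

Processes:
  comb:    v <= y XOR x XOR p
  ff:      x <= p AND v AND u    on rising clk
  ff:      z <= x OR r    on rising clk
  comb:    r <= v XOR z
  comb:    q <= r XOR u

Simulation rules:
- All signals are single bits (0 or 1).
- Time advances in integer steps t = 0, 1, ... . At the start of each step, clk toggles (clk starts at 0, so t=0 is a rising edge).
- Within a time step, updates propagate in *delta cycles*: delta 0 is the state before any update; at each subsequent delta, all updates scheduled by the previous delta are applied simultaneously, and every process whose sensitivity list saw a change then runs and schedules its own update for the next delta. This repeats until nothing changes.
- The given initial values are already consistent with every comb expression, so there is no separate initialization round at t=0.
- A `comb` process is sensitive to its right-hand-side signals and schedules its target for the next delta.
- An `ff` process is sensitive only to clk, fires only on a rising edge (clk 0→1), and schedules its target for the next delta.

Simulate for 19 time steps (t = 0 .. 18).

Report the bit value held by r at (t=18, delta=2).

[bits: q,clk,x,v,r,u,y,z,p]
t=0: Δ0=000111100 Δ1=010111100 Δ2=010111110 Δ3=010101110 Δ4=110101110 | 4Δ
t=1: Δ0=110101110 Δ1=100101110 | 1Δ
t=2: Δ0=100101110 Δ1=110101110 Δ2=110101100 Δ3=110111100 Δ4=010111100 | 4Δ
t=3: Δ0=010111100 Δ1=000111100 | 1Δ
t=4: Δ0=000111100 Δ1=010111100 Δ2=010111110 Δ3=010101110 Δ4=110101110 | 4Δ
t=5: Δ0=110101110 Δ1=100101110 | 1Δ
t=6: Δ0=100101110 Δ1=110101110 Δ2=110101100 Δ3=110111100 Δ4=010111100 | 4Δ
t=7: Δ0=010111100 Δ1=000111100 | 1Δ
t=8: Δ0=000111100 Δ1=010111100 Δ2=010111110 Δ3=010101110 Δ4=110101110 | 4Δ
t=9: Δ0=110101110 Δ1=100101110 | 1Δ
t=10: Δ0=100101110 Δ1=110101110 Δ2=110101100 Δ3=110111100 Δ4=010111100 | 4Δ
t=11: Δ0=010111100 Δ1=000111100 | 1Δ
t=12: Δ0=000111100 Δ1=010111100 Δ2=010111110 Δ3=010101110 Δ4=110101110 | 4Δ
t=13: Δ0=110101110 Δ1=100101110 | 1Δ
t=14: Δ0=100101110 Δ1=110101110 Δ2=110101100 Δ3=110111100 Δ4=010111100 | 4Δ
t=15: Δ0=010111100 Δ1=000111100 | 1Δ
t=16: Δ0=000111100 Δ1=010111100 Δ2=010111110 Δ3=010101110 Δ4=110101110 | 4Δ
t=17: Δ0=110101110 Δ1=100101110 | 1Δ
t=18: Δ0=100101110 Δ1=110101110 Δ2=110101100 Δ3=110111100 Δ4=010111100 | 4Δ

0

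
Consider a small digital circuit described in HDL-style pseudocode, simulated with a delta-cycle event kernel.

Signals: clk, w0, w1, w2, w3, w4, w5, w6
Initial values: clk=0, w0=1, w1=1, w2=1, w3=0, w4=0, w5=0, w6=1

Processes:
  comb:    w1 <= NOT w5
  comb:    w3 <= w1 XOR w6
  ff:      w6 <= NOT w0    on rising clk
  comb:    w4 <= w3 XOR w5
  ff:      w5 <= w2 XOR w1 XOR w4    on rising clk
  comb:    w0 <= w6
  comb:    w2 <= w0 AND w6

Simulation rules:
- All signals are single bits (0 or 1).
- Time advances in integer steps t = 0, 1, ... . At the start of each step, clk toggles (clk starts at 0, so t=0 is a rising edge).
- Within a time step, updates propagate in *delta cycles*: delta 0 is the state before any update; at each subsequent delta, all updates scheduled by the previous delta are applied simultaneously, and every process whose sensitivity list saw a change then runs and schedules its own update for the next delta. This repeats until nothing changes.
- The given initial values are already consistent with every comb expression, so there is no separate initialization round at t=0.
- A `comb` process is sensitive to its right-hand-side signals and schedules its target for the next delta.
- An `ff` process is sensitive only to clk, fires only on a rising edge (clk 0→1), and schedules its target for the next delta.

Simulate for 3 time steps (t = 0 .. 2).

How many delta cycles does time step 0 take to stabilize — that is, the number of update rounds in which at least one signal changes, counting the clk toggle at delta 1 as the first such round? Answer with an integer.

t0.Δ0 w0=1 w3=0 clk=0 w1=1 w4=0 w2=1 w5=0 w6=1
t0.Δ1 w0=1 w3=0 clk=1 w1=1 w4=0 w2=1 w5=0 w6=1
t0.Δ2 w0=1 w3=0 clk=1 w1=1 w4=0 w2=1 w5=0 w6=0
t0.Δ3 w0=0 w3=1 clk=1 w1=1 w4=0 w2=0 w5=0 w6=0
t0.Δ4 w0=0 w3=1 clk=1 w1=1 w4=1 w2=0 w5=0 w6=0
t1.Δ0 w0=0 w3=1 clk=1 w1=1 w4=1 w2=0 w5=0 w6=0
t1.Δ1 w0=0 w3=1 clk=0 w1=1 w4=1 w2=0 w5=0 w6=0
t2.Δ0 w0=0 w3=1 clk=0 w1=1 w4=1 w2=0 w5=0 w6=0
t2.Δ1 w0=0 w3=1 clk=1 w1=1 w4=1 w2=0 w5=0 w6=0
t2.Δ2 w0=0 w3=1 clk=1 w1=1 w4=1 w2=0 w5=0 w6=1
t2.Δ3 w0=1 w3=0 clk=1 w1=1 w4=1 w2=0 w5=0 w6=1
t2.Δ4 w0=1 w3=0 clk=1 w1=1 w4=0 w2=1 w5=0 w6=1

4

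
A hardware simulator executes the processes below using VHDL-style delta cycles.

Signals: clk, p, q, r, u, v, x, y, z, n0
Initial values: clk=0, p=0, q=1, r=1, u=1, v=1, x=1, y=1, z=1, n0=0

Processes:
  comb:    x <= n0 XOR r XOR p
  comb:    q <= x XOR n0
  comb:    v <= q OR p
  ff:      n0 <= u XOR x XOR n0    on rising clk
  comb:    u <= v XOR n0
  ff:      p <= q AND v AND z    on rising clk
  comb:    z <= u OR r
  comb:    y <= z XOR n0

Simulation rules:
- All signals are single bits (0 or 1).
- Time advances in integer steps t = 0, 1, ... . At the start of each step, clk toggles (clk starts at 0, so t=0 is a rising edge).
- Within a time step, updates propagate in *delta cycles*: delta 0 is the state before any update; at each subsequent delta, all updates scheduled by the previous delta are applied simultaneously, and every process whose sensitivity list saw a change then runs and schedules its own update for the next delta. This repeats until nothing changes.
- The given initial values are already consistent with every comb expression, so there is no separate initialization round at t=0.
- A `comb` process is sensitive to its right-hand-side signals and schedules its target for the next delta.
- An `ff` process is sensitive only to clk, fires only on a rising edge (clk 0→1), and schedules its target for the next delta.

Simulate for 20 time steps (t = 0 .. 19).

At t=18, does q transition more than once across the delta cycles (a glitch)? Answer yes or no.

no

t0.Δ0 y=1 r=1 z=1 x=1 clk=0 u=1 q=1 n0=0 v=1 p=0
t0.Δ1 y=1 r=1 z=1 x=1 clk=1 u=1 q=1 n0=0 v=1 p=0
t0.Δ2 y=1 r=1 z=1 x=1 clk=1 u=1 q=1 n0=0 v=1 p=1
t0.Δ3 y=1 r=1 z=1 x=0 clk=1 u=1 q=1 n0=0 v=1 p=1
t0.Δ4 y=1 r=1 z=1 x=0 clk=1 u=1 q=0 n0=0 v=1 p=1
t1.Δ0 y=1 r=1 z=1 x=0 clk=1 u=1 q=0 n0=0 v=1 p=1
t1.Δ1 y=1 r=1 z=1 x=0 clk=0 u=1 q=0 n0=0 v=1 p=1
t2.Δ0 y=1 r=1 z=1 x=0 clk=0 u=1 q=0 n0=0 v=1 p=1
t2.Δ1 y=1 r=1 z=1 x=0 clk=1 u=1 q=0 n0=0 v=1 p=1
t2.Δ2 y=1 r=1 z=1 x=0 clk=1 u=1 q=0 n0=1 v=1 p=0
t2.Δ3 y=0 r=1 z=1 x=0 clk=1 u=0 q=1 n0=1 v=0 p=0
t2.Δ4 y=0 r=1 z=1 x=0 clk=1 u=1 q=1 n0=1 v=1 p=0
t2.Δ5 y=0 r=1 z=1 x=0 clk=1 u=0 q=1 n0=1 v=1 p=0
t3.Δ0 y=0 r=1 z=1 x=0 clk=1 u=0 q=1 n0=1 v=1 p=0
t3.Δ1 y=0 r=1 z=1 x=0 clk=0 u=0 q=1 n0=1 v=1 p=0
t4.Δ0 y=0 r=1 z=1 x=0 clk=0 u=0 q=1 n0=1 v=1 p=0
t4.Δ1 y=0 r=1 z=1 x=0 clk=1 u=0 q=1 n0=1 v=1 p=0
t4.Δ2 y=0 r=1 z=1 x=0 clk=1 u=0 q=1 n0=1 v=1 p=1
t4.Δ3 y=0 r=1 z=1 x=1 clk=1 u=0 q=1 n0=1 v=1 p=1
t4.Δ4 y=0 r=1 z=1 x=1 clk=1 u=0 q=0 n0=1 v=1 p=1
t5.Δ0 y=0 r=1 z=1 x=1 clk=1 u=0 q=0 n0=1 v=1 p=1
t5.Δ1 y=0 r=1 z=1 x=1 clk=0 u=0 q=0 n0=1 v=1 p=1
t6.Δ0 y=0 r=1 z=1 x=1 clk=0 u=0 q=0 n0=1 v=1 p=1
t6.Δ1 y=0 r=1 z=1 x=1 clk=1 u=0 q=0 n0=1 v=1 p=1
t6.Δ2 y=0 r=1 z=1 x=1 clk=1 u=0 q=0 n0=0 v=1 p=0
t6.Δ3 y=1 r=1 z=1 x=1 clk=1 u=1 q=1 n0=0 v=0 p=0
t6.Δ4 y=1 r=1 z=1 x=1 clk=1 u=0 q=1 n0=0 v=1 p=0
t6.Δ5 y=1 r=1 z=1 x=1 clk=1 u=1 q=1 n0=0 v=1 p=0
t7.Δ0 y=1 r=1 z=1 x=1 clk=1 u=1 q=1 n0=0 v=1 p=0
t7.Δ1 y=1 r=1 z=1 x=1 clk=0 u=1 q=1 n0=0 v=1 p=0
t8.Δ0 y=1 r=1 z=1 x=1 clk=0 u=1 q=1 n0=0 v=1 p=0
t8.Δ1 y=1 r=1 z=1 x=1 clk=1 u=1 q=1 n0=0 v=1 p=0
t8.Δ2 y=1 r=1 z=1 x=1 clk=1 u=1 q=1 n0=0 v=1 p=1
t8.Δ3 y=1 r=1 z=1 x=0 clk=1 u=1 q=1 n0=0 v=1 p=1
t8.Δ4 y=1 r=1 z=1 x=0 clk=1 u=1 q=0 n0=0 v=1 p=1
t9.Δ0 y=1 r=1 z=1 x=0 clk=1 u=1 q=0 n0=0 v=1 p=1
t9.Δ1 y=1 r=1 z=1 x=0 clk=0 u=1 q=0 n0=0 v=1 p=1
t10.Δ0 y=1 r=1 z=1 x=0 clk=0 u=1 q=0 n0=0 v=1 p=1
t10.Δ1 y=1 r=1 z=1 x=0 clk=1 u=1 q=0 n0=0 v=1 p=1
t10.Δ2 y=1 r=1 z=1 x=0 clk=1 u=1 q=0 n0=1 v=1 p=0
t10.Δ3 y=0 r=1 z=1 x=0 clk=1 u=0 q=1 n0=1 v=0 p=0
t10.Δ4 y=0 r=1 z=1 x=0 clk=1 u=1 q=1 n0=1 v=1 p=0
t10.Δ5 y=0 r=1 z=1 x=0 clk=1 u=0 q=1 n0=1 v=1 p=0
t11.Δ0 y=0 r=1 z=1 x=0 clk=1 u=0 q=1 n0=1 v=1 p=0
t11.Δ1 y=0 r=1 z=1 x=0 clk=0 u=0 q=1 n0=1 v=1 p=0
t12.Δ0 y=0 r=1 z=1 x=0 clk=0 u=0 q=1 n0=1 v=1 p=0
t12.Δ1 y=0 r=1 z=1 x=0 clk=1 u=0 q=1 n0=1 v=1 p=0
t12.Δ2 y=0 r=1 z=1 x=0 clk=1 u=0 q=1 n0=1 v=1 p=1
t12.Δ3 y=0 r=1 z=1 x=1 clk=1 u=0 q=1 n0=1 v=1 p=1
t12.Δ4 y=0 r=1 z=1 x=1 clk=1 u=0 q=0 n0=1 v=1 p=1
t13.Δ0 y=0 r=1 z=1 x=1 clk=1 u=0 q=0 n0=1 v=1 p=1
t13.Δ1 y=0 r=1 z=1 x=1 clk=0 u=0 q=0 n0=1 v=1 p=1
t14.Δ0 y=0 r=1 z=1 x=1 clk=0 u=0 q=0 n0=1 v=1 p=1
t14.Δ1 y=0 r=1 z=1 x=1 clk=1 u=0 q=0 n0=1 v=1 p=1
t14.Δ2 y=0 r=1 z=1 x=1 clk=1 u=0 q=0 n0=0 v=1 p=0
t14.Δ3 y=1 r=1 z=1 x=1 clk=1 u=1 q=1 n0=0 v=0 p=0
t14.Δ4 y=1 r=1 z=1 x=1 clk=1 u=0 q=1 n0=0 v=1 p=0
t14.Δ5 y=1 r=1 z=1 x=1 clk=1 u=1 q=1 n0=0 v=1 p=0
t15.Δ0 y=1 r=1 z=1 x=1 clk=1 u=1 q=1 n0=0 v=1 p=0
t15.Δ1 y=1 r=1 z=1 x=1 clk=0 u=1 q=1 n0=0 v=1 p=0
t16.Δ0 y=1 r=1 z=1 x=1 clk=0 u=1 q=1 n0=0 v=1 p=0
t16.Δ1 y=1 r=1 z=1 x=1 clk=1 u=1 q=1 n0=0 v=1 p=0
t16.Δ2 y=1 r=1 z=1 x=1 clk=1 u=1 q=1 n0=0 v=1 p=1
t16.Δ3 y=1 r=1 z=1 x=0 clk=1 u=1 q=1 n0=0 v=1 p=1
t16.Δ4 y=1 r=1 z=1 x=0 clk=1 u=1 q=0 n0=0 v=1 p=1
t17.Δ0 y=1 r=1 z=1 x=0 clk=1 u=1 q=0 n0=0 v=1 p=1
t17.Δ1 y=1 r=1 z=1 x=0 clk=0 u=1 q=0 n0=0 v=1 p=1
t18.Δ0 y=1 r=1 z=1 x=0 clk=0 u=1 q=0 n0=0 v=1 p=1
t18.Δ1 y=1 r=1 z=1 x=0 clk=1 u=1 q=0 n0=0 v=1 p=1
t18.Δ2 y=1 r=1 z=1 x=0 clk=1 u=1 q=0 n0=1 v=1 p=0
t18.Δ3 y=0 r=1 z=1 x=0 clk=1 u=0 q=1 n0=1 v=0 p=0
t18.Δ4 y=0 r=1 z=1 x=0 clk=1 u=1 q=1 n0=1 v=1 p=0
t18.Δ5 y=0 r=1 z=1 x=0 clk=1 u=0 q=1 n0=1 v=1 p=0
t19.Δ0 y=0 r=1 z=1 x=0 clk=1 u=0 q=1 n0=1 v=1 p=0
t19.Δ1 y=0 r=1 z=1 x=0 clk=0 u=0 q=1 n0=1 v=1 p=0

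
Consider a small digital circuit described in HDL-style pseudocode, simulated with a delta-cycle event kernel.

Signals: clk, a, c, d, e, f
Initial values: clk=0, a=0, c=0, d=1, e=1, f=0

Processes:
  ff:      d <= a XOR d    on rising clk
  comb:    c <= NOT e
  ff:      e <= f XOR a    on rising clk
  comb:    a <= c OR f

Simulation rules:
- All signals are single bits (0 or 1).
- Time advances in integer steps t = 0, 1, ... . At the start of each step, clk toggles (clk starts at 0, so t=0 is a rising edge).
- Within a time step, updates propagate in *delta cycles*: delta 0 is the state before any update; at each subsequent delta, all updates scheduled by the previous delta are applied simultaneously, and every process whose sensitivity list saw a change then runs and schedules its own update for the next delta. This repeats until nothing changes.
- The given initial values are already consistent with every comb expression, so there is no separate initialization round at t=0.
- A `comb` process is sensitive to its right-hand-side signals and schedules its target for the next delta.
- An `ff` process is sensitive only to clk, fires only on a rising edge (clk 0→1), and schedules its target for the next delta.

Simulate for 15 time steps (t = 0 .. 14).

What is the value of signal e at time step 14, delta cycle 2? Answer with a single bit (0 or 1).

t=0 Δ0: a=0 f=0 c=0 d=1 clk=0 e=1
  Δ1: clk:0→1
  Δ2: e:1→0
  Δ3: c:0→1
  Δ4: a:0→1
  (4Δ to stable)
t=1 Δ0: a=1 f=0 c=1 d=1 clk=1 e=0
  Δ1: clk:1→0
  (1Δ to stable)
t=2 Δ0: a=1 f=0 c=1 d=1 clk=0 e=0
  Δ1: clk:0→1
  Δ2: d:1→0, e:0→1
  Δ3: c:1→0
  Δ4: a:1→0
  (4Δ to stable)
t=3 Δ0: a=0 f=0 c=0 d=0 clk=1 e=1
  Δ1: clk:1→0
  (1Δ to stable)
t=4 Δ0: a=0 f=0 c=0 d=0 clk=0 e=1
  Δ1: clk:0→1
  Δ2: e:1→0
  Δ3: c:0→1
  Δ4: a:0→1
  (4Δ to stable)
t=5 Δ0: a=1 f=0 c=1 d=0 clk=1 e=0
  Δ1: clk:1→0
  (1Δ to stable)
t=6 Δ0: a=1 f=0 c=1 d=0 clk=0 e=0
  Δ1: clk:0→1
  Δ2: d:0→1, e:0→1
  Δ3: c:1→0
  Δ4: a:1→0
  (4Δ to stable)
t=7 Δ0: a=0 f=0 c=0 d=1 clk=1 e=1
  Δ1: clk:1→0
  (1Δ to stable)
t=8 Δ0: a=0 f=0 c=0 d=1 clk=0 e=1
  Δ1: clk:0→1
  Δ2: e:1→0
  Δ3: c:0→1
  Δ4: a:0→1
  (4Δ to stable)
t=9 Δ0: a=1 f=0 c=1 d=1 clk=1 e=0
  Δ1: clk:1→0
  (1Δ to stable)
t=10 Δ0: a=1 f=0 c=1 d=1 clk=0 e=0
  Δ1: clk:0→1
  Δ2: d:1→0, e:0→1
  Δ3: c:1→0
  Δ4: a:1→0
  (4Δ to stable)
t=11 Δ0: a=0 f=0 c=0 d=0 clk=1 e=1
  Δ1: clk:1→0
  (1Δ to stable)
t=12 Δ0: a=0 f=0 c=0 d=0 clk=0 e=1
  Δ1: clk:0→1
  Δ2: e:1→0
  Δ3: c:0→1
  Δ4: a:0→1
  (4Δ to stable)
t=13 Δ0: a=1 f=0 c=1 d=0 clk=1 e=0
  Δ1: clk:1→0
  (1Δ to stable)
t=14 Δ0: a=1 f=0 c=1 d=0 clk=0 e=0
  Δ1: clk:0→1
  Δ2: d:0→1, e:0→1
  Δ3: c:1→0
  Δ4: a:1→0
  (4Δ to stable)

1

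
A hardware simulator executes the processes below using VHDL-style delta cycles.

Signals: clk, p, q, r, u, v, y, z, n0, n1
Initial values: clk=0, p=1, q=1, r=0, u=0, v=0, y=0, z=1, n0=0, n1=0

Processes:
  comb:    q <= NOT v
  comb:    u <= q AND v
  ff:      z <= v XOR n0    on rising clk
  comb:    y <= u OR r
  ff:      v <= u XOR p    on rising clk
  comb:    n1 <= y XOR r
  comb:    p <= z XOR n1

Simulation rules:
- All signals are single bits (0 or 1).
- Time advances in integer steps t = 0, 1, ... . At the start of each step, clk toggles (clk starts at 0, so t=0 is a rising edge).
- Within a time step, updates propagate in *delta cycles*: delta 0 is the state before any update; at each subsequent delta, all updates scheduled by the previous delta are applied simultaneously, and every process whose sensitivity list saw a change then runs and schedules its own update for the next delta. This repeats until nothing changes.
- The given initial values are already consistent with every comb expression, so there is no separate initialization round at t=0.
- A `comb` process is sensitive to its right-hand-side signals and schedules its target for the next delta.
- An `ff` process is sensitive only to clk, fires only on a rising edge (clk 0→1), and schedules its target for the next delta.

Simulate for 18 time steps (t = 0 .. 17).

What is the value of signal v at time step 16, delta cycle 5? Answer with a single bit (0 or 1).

1

t=0 Δ0: p=1 z=1 n1=0 n0=0 clk=0 q=1 v=0 u=0 y=0 r=0
  Δ1: clk:0→1
  Δ2: z:1→0, v:0→1
  Δ3: p:1→0, q:1→0, u:0→1
  Δ4: u:1→0, y:0→1
  Δ5: n1:0→1, y:1→0
  Δ6: p:0→1, n1:1→0
  Δ7: p:1→0
  (7Δ to stable)
t=1 Δ0: p=0 z=0 n1=0 n0=0 clk=1 q=0 v=1 u=0 y=0 r=0
  Δ1: clk:1→0
  (1Δ to stable)
t=2 Δ0: p=0 z=0 n1=0 n0=0 clk=0 q=0 v=1 u=0 y=0 r=0
  Δ1: clk:0→1
  Δ2: z:0→1, v:1→0
  Δ3: p:0→1, q:0→1
  (3Δ to stable)
t=3 Δ0: p=1 z=1 n1=0 n0=0 clk=1 q=1 v=0 u=0 y=0 r=0
  Δ1: clk:1→0
  (1Δ to stable)
t=4 Δ0: p=1 z=1 n1=0 n0=0 clk=0 q=1 v=0 u=0 y=0 r=0
  Δ1: clk:0→1
  Δ2: z:1→0, v:0→1
  Δ3: p:1→0, q:1→0, u:0→1
  Δ4: u:1→0, y:0→1
  Δ5: n1:0→1, y:1→0
  Δ6: p:0→1, n1:1→0
  Δ7: p:1→0
  (7Δ to stable)
t=5 Δ0: p=0 z=0 n1=0 n0=0 clk=1 q=0 v=1 u=0 y=0 r=0
  Δ1: clk:1→0
  (1Δ to stable)
t=6 Δ0: p=0 z=0 n1=0 n0=0 clk=0 q=0 v=1 u=0 y=0 r=0
  Δ1: clk:0→1
  Δ2: z:0→1, v:1→0
  Δ3: p:0→1, q:0→1
  (3Δ to stable)
t=7 Δ0: p=1 z=1 n1=0 n0=0 clk=1 q=1 v=0 u=0 y=0 r=0
  Δ1: clk:1→0
  (1Δ to stable)
t=8 Δ0: p=1 z=1 n1=0 n0=0 clk=0 q=1 v=0 u=0 y=0 r=0
  Δ1: clk:0→1
  Δ2: z:1→0, v:0→1
  Δ3: p:1→0, q:1→0, u:0→1
  Δ4: u:1→0, y:0→1
  Δ5: n1:0→1, y:1→0
  Δ6: p:0→1, n1:1→0
  Δ7: p:1→0
  (7Δ to stable)
t=9 Δ0: p=0 z=0 n1=0 n0=0 clk=1 q=0 v=1 u=0 y=0 r=0
  Δ1: clk:1→0
  (1Δ to stable)
t=10 Δ0: p=0 z=0 n1=0 n0=0 clk=0 q=0 v=1 u=0 y=0 r=0
  Δ1: clk:0→1
  Δ2: z:0→1, v:1→0
  Δ3: p:0→1, q:0→1
  (3Δ to stable)
t=11 Δ0: p=1 z=1 n1=0 n0=0 clk=1 q=1 v=0 u=0 y=0 r=0
  Δ1: clk:1→0
  (1Δ to stable)
t=12 Δ0: p=1 z=1 n1=0 n0=0 clk=0 q=1 v=0 u=0 y=0 r=0
  Δ1: clk:0→1
  Δ2: z:1→0, v:0→1
  Δ3: p:1→0, q:1→0, u:0→1
  Δ4: u:1→0, y:0→1
  Δ5: n1:0→1, y:1→0
  Δ6: p:0→1, n1:1→0
  Δ7: p:1→0
  (7Δ to stable)
t=13 Δ0: p=0 z=0 n1=0 n0=0 clk=1 q=0 v=1 u=0 y=0 r=0
  Δ1: clk:1→0
  (1Δ to stable)
t=14 Δ0: p=0 z=0 n1=0 n0=0 clk=0 q=0 v=1 u=0 y=0 r=0
  Δ1: clk:0→1
  Δ2: z:0→1, v:1→0
  Δ3: p:0→1, q:0→1
  (3Δ to stable)
t=15 Δ0: p=1 z=1 n1=0 n0=0 clk=1 q=1 v=0 u=0 y=0 r=0
  Δ1: clk:1→0
  (1Δ to stable)
t=16 Δ0: p=1 z=1 n1=0 n0=0 clk=0 q=1 v=0 u=0 y=0 r=0
  Δ1: clk:0→1
  Δ2: z:1→0, v:0→1
  Δ3: p:1→0, q:1→0, u:0→1
  Δ4: u:1→0, y:0→1
  Δ5: n1:0→1, y:1→0
  Δ6: p:0→1, n1:1→0
  Δ7: p:1→0
  (7Δ to stable)
t=17 Δ0: p=0 z=0 n1=0 n0=0 clk=1 q=0 v=1 u=0 y=0 r=0
  Δ1: clk:1→0
  (1Δ to stable)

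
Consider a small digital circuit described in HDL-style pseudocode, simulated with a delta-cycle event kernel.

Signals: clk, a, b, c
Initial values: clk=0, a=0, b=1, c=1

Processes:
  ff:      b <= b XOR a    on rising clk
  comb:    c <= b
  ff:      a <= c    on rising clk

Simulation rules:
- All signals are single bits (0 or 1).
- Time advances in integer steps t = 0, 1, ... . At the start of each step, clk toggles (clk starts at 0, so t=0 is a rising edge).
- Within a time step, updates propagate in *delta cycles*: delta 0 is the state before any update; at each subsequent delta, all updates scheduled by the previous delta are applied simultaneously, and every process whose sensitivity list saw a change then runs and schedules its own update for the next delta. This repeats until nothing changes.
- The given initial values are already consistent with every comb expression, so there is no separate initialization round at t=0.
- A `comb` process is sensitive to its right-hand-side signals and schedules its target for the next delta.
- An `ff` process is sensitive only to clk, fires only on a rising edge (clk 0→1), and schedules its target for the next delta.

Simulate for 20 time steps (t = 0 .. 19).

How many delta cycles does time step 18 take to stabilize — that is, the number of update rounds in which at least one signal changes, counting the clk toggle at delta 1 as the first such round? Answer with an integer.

t0.Δ0 a=0 b=1 c=1 clk=0
t0.Δ1 a=0 b=1 c=1 clk=1
t0.Δ2 a=1 b=1 c=1 clk=1
t1.Δ0 a=1 b=1 c=1 clk=1
t1.Δ1 a=1 b=1 c=1 clk=0
t2.Δ0 a=1 b=1 c=1 clk=0
t2.Δ1 a=1 b=1 c=1 clk=1
t2.Δ2 a=1 b=0 c=1 clk=1
t2.Δ3 a=1 b=0 c=0 clk=1
t3.Δ0 a=1 b=0 c=0 clk=1
t3.Δ1 a=1 b=0 c=0 clk=0
t4.Δ0 a=1 b=0 c=0 clk=0
t4.Δ1 a=1 b=0 c=0 clk=1
t4.Δ2 a=0 b=1 c=0 clk=1
t4.Δ3 a=0 b=1 c=1 clk=1
t5.Δ0 a=0 b=1 c=1 clk=1
t5.Δ1 a=0 b=1 c=1 clk=0
t6.Δ0 a=0 b=1 c=1 clk=0
t6.Δ1 a=0 b=1 c=1 clk=1
t6.Δ2 a=1 b=1 c=1 clk=1
t7.Δ0 a=1 b=1 c=1 clk=1
t7.Δ1 a=1 b=1 c=1 clk=0
t8.Δ0 a=1 b=1 c=1 clk=0
t8.Δ1 a=1 b=1 c=1 clk=1
t8.Δ2 a=1 b=0 c=1 clk=1
t8.Δ3 a=1 b=0 c=0 clk=1
t9.Δ0 a=1 b=0 c=0 clk=1
t9.Δ1 a=1 b=0 c=0 clk=0
t10.Δ0 a=1 b=0 c=0 clk=0
t10.Δ1 a=1 b=0 c=0 clk=1
t10.Δ2 a=0 b=1 c=0 clk=1
t10.Δ3 a=0 b=1 c=1 clk=1
t11.Δ0 a=0 b=1 c=1 clk=1
t11.Δ1 a=0 b=1 c=1 clk=0
t12.Δ0 a=0 b=1 c=1 clk=0
t12.Δ1 a=0 b=1 c=1 clk=1
t12.Δ2 a=1 b=1 c=1 clk=1
t13.Δ0 a=1 b=1 c=1 clk=1
t13.Δ1 a=1 b=1 c=1 clk=0
t14.Δ0 a=1 b=1 c=1 clk=0
t14.Δ1 a=1 b=1 c=1 clk=1
t14.Δ2 a=1 b=0 c=1 clk=1
t14.Δ3 a=1 b=0 c=0 clk=1
t15.Δ0 a=1 b=0 c=0 clk=1
t15.Δ1 a=1 b=0 c=0 clk=0
t16.Δ0 a=1 b=0 c=0 clk=0
t16.Δ1 a=1 b=0 c=0 clk=1
t16.Δ2 a=0 b=1 c=0 clk=1
t16.Δ3 a=0 b=1 c=1 clk=1
t17.Δ0 a=0 b=1 c=1 clk=1
t17.Δ1 a=0 b=1 c=1 clk=0
t18.Δ0 a=0 b=1 c=1 clk=0
t18.Δ1 a=0 b=1 c=1 clk=1
t18.Δ2 a=1 b=1 c=1 clk=1
t19.Δ0 a=1 b=1 c=1 clk=1
t19.Δ1 a=1 b=1 c=1 clk=0

2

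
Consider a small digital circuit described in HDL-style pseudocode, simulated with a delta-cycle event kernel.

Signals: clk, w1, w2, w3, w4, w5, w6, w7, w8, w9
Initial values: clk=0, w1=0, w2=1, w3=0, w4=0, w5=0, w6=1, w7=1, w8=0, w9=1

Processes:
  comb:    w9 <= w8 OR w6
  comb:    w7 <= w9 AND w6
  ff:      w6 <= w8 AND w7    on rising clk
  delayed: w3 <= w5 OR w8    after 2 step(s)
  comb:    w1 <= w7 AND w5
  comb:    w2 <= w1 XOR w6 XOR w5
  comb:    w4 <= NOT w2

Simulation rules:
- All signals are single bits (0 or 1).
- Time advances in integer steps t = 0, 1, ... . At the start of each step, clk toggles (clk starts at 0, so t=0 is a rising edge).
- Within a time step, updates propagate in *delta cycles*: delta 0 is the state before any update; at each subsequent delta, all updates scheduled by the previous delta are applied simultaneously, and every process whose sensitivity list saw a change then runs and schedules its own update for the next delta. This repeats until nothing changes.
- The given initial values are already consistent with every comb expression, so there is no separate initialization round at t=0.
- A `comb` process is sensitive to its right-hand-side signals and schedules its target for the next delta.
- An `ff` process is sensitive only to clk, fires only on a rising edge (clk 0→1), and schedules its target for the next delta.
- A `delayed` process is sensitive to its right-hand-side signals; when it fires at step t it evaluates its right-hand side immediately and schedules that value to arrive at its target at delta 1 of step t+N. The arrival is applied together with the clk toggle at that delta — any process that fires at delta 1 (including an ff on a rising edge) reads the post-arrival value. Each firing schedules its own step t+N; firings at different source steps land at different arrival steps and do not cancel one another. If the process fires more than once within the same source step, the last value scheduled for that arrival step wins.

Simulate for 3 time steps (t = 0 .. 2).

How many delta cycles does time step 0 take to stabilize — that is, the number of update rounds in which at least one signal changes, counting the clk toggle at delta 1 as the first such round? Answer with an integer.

t=0 Δ0: w9=1 w5=0 w2=1 w1=0 w7=1 w8=0 w3=0 w6=1 clk=0 w4=0
  Δ1: clk:0→1
  Δ2: w6:1→0
  Δ3: w9:1→0, w2:1→0, w7:1→0
  Δ4: w4:0→1
  (4Δ to stable)
t=1 Δ0: w9=0 w5=0 w2=0 w1=0 w7=0 w8=0 w3=0 w6=0 clk=1 w4=1
  Δ1: clk:1→0
  (1Δ to stable)
t=2 Δ0: w9=0 w5=0 w2=0 w1=0 w7=0 w8=0 w3=0 w6=0 clk=0 w4=1
  Δ1: clk:0→1
  (1Δ to stable)

4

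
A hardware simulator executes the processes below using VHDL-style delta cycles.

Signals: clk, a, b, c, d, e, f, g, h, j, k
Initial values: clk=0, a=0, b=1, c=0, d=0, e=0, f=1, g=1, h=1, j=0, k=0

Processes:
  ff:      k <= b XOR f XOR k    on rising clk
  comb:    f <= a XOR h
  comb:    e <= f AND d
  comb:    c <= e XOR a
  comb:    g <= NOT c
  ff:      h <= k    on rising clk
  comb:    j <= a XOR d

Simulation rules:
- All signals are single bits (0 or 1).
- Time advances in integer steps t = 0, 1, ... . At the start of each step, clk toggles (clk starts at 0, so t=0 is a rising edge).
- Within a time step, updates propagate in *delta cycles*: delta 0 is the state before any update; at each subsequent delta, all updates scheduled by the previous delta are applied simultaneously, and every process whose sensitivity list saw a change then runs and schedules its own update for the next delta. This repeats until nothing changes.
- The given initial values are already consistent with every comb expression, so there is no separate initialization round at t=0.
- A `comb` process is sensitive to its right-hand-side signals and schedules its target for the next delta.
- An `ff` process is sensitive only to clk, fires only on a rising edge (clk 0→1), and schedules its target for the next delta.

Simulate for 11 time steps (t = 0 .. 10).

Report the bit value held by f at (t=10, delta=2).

0

[bits: g,f,b,clk,k,e,j,c,d,h,a]
t=0: Δ0=11100000010 Δ1=11110000010 Δ2=11110000000 Δ3=10110000000 | 3Δ
t=1: Δ0=10110000000 Δ1=10100000000 | 1Δ
t=2: Δ0=10100000000 Δ1=10110000000 Δ2=10111000000 | 2Δ
t=3: Δ0=10111000000 Δ1=10101000000 | 1Δ
t=4: Δ0=10101000000 Δ1=10111000000 Δ2=10110000010 Δ3=11110000010 | 3Δ
t=5: Δ0=11110000010 Δ1=11100000010 | 1Δ
t=6: Δ0=11100000010 Δ1=11110000010 Δ2=11110000000 Δ3=10110000000 | 3Δ
t=7: Δ0=10110000000 Δ1=10100000000 | 1Δ
t=8: Δ0=10100000000 Δ1=10110000000 Δ2=10111000000 | 2Δ
t=9: Δ0=10111000000 Δ1=10101000000 | 1Δ
t=10: Δ0=10101000000 Δ1=10111000000 Δ2=10110000010 Δ3=11110000010 | 3Δ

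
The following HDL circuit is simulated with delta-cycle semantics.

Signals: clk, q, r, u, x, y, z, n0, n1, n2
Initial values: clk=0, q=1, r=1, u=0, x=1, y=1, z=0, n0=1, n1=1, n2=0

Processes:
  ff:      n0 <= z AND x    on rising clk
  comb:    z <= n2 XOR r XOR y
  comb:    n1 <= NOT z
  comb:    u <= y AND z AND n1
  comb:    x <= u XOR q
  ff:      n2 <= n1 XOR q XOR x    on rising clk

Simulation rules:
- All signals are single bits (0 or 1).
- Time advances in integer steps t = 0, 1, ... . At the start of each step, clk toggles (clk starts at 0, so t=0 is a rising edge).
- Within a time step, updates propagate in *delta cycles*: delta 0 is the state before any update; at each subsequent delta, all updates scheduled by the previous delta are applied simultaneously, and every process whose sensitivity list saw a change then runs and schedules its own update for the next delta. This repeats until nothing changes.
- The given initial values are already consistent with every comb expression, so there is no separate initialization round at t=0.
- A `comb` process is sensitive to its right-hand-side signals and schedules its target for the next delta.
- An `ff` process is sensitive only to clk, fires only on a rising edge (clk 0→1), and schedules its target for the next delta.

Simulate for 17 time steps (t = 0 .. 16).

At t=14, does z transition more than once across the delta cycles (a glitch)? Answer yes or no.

no

t0.Δ0 u=0 n2=0 r=1 z=0 clk=0 n1=1 x=1 q=1 y=1 n0=1
t0.Δ1 u=0 n2=0 r=1 z=0 clk=1 n1=1 x=1 q=1 y=1 n0=1
t0.Δ2 u=0 n2=1 r=1 z=0 clk=1 n1=1 x=1 q=1 y=1 n0=0
t0.Δ3 u=0 n2=1 r=1 z=1 clk=1 n1=1 x=1 q=1 y=1 n0=0
t0.Δ4 u=1 n2=1 r=1 z=1 clk=1 n1=0 x=1 q=1 y=1 n0=0
t0.Δ5 u=0 n2=1 r=1 z=1 clk=1 n1=0 x=0 q=1 y=1 n0=0
t0.Δ6 u=0 n2=1 r=1 z=1 clk=1 n1=0 x=1 q=1 y=1 n0=0
t1.Δ0 u=0 n2=1 r=1 z=1 clk=1 n1=0 x=1 q=1 y=1 n0=0
t1.Δ1 u=0 n2=1 r=1 z=1 clk=0 n1=0 x=1 q=1 y=1 n0=0
t2.Δ0 u=0 n2=1 r=1 z=1 clk=0 n1=0 x=1 q=1 y=1 n0=0
t2.Δ1 u=0 n2=1 r=1 z=1 clk=1 n1=0 x=1 q=1 y=1 n0=0
t2.Δ2 u=0 n2=0 r=1 z=1 clk=1 n1=0 x=1 q=1 y=1 n0=1
t2.Δ3 u=0 n2=0 r=1 z=0 clk=1 n1=0 x=1 q=1 y=1 n0=1
t2.Δ4 u=0 n2=0 r=1 z=0 clk=1 n1=1 x=1 q=1 y=1 n0=1
t3.Δ0 u=0 n2=0 r=1 z=0 clk=1 n1=1 x=1 q=1 y=1 n0=1
t3.Δ1 u=0 n2=0 r=1 z=0 clk=0 n1=1 x=1 q=1 y=1 n0=1
t4.Δ0 u=0 n2=0 r=1 z=0 clk=0 n1=1 x=1 q=1 y=1 n0=1
t4.Δ1 u=0 n2=0 r=1 z=0 clk=1 n1=1 x=1 q=1 y=1 n0=1
t4.Δ2 u=0 n2=1 r=1 z=0 clk=1 n1=1 x=1 q=1 y=1 n0=0
t4.Δ3 u=0 n2=1 r=1 z=1 clk=1 n1=1 x=1 q=1 y=1 n0=0
t4.Δ4 u=1 n2=1 r=1 z=1 clk=1 n1=0 x=1 q=1 y=1 n0=0
t4.Δ5 u=0 n2=1 r=1 z=1 clk=1 n1=0 x=0 q=1 y=1 n0=0
t4.Δ6 u=0 n2=1 r=1 z=1 clk=1 n1=0 x=1 q=1 y=1 n0=0
t5.Δ0 u=0 n2=1 r=1 z=1 clk=1 n1=0 x=1 q=1 y=1 n0=0
t5.Δ1 u=0 n2=1 r=1 z=1 clk=0 n1=0 x=1 q=1 y=1 n0=0
t6.Δ0 u=0 n2=1 r=1 z=1 clk=0 n1=0 x=1 q=1 y=1 n0=0
t6.Δ1 u=0 n2=1 r=1 z=1 clk=1 n1=0 x=1 q=1 y=1 n0=0
t6.Δ2 u=0 n2=0 r=1 z=1 clk=1 n1=0 x=1 q=1 y=1 n0=1
t6.Δ3 u=0 n2=0 r=1 z=0 clk=1 n1=0 x=1 q=1 y=1 n0=1
t6.Δ4 u=0 n2=0 r=1 z=0 clk=1 n1=1 x=1 q=1 y=1 n0=1
t7.Δ0 u=0 n2=0 r=1 z=0 clk=1 n1=1 x=1 q=1 y=1 n0=1
t7.Δ1 u=0 n2=0 r=1 z=0 clk=0 n1=1 x=1 q=1 y=1 n0=1
t8.Δ0 u=0 n2=0 r=1 z=0 clk=0 n1=1 x=1 q=1 y=1 n0=1
t8.Δ1 u=0 n2=0 r=1 z=0 clk=1 n1=1 x=1 q=1 y=1 n0=1
t8.Δ2 u=0 n2=1 r=1 z=0 clk=1 n1=1 x=1 q=1 y=1 n0=0
t8.Δ3 u=0 n2=1 r=1 z=1 clk=1 n1=1 x=1 q=1 y=1 n0=0
t8.Δ4 u=1 n2=1 r=1 z=1 clk=1 n1=0 x=1 q=1 y=1 n0=0
t8.Δ5 u=0 n2=1 r=1 z=1 clk=1 n1=0 x=0 q=1 y=1 n0=0
t8.Δ6 u=0 n2=1 r=1 z=1 clk=1 n1=0 x=1 q=1 y=1 n0=0
t9.Δ0 u=0 n2=1 r=1 z=1 clk=1 n1=0 x=1 q=1 y=1 n0=0
t9.Δ1 u=0 n2=1 r=1 z=1 clk=0 n1=0 x=1 q=1 y=1 n0=0
t10.Δ0 u=0 n2=1 r=1 z=1 clk=0 n1=0 x=1 q=1 y=1 n0=0
t10.Δ1 u=0 n2=1 r=1 z=1 clk=1 n1=0 x=1 q=1 y=1 n0=0
t10.Δ2 u=0 n2=0 r=1 z=1 clk=1 n1=0 x=1 q=1 y=1 n0=1
t10.Δ3 u=0 n2=0 r=1 z=0 clk=1 n1=0 x=1 q=1 y=1 n0=1
t10.Δ4 u=0 n2=0 r=1 z=0 clk=1 n1=1 x=1 q=1 y=1 n0=1
t11.Δ0 u=0 n2=0 r=1 z=0 clk=1 n1=1 x=1 q=1 y=1 n0=1
t11.Δ1 u=0 n2=0 r=1 z=0 clk=0 n1=1 x=1 q=1 y=1 n0=1
t12.Δ0 u=0 n2=0 r=1 z=0 clk=0 n1=1 x=1 q=1 y=1 n0=1
t12.Δ1 u=0 n2=0 r=1 z=0 clk=1 n1=1 x=1 q=1 y=1 n0=1
t12.Δ2 u=0 n2=1 r=1 z=0 clk=1 n1=1 x=1 q=1 y=1 n0=0
t12.Δ3 u=0 n2=1 r=1 z=1 clk=1 n1=1 x=1 q=1 y=1 n0=0
t12.Δ4 u=1 n2=1 r=1 z=1 clk=1 n1=0 x=1 q=1 y=1 n0=0
t12.Δ5 u=0 n2=1 r=1 z=1 clk=1 n1=0 x=0 q=1 y=1 n0=0
t12.Δ6 u=0 n2=1 r=1 z=1 clk=1 n1=0 x=1 q=1 y=1 n0=0
t13.Δ0 u=0 n2=1 r=1 z=1 clk=1 n1=0 x=1 q=1 y=1 n0=0
t13.Δ1 u=0 n2=1 r=1 z=1 clk=0 n1=0 x=1 q=1 y=1 n0=0
t14.Δ0 u=0 n2=1 r=1 z=1 clk=0 n1=0 x=1 q=1 y=1 n0=0
t14.Δ1 u=0 n2=1 r=1 z=1 clk=1 n1=0 x=1 q=1 y=1 n0=0
t14.Δ2 u=0 n2=0 r=1 z=1 clk=1 n1=0 x=1 q=1 y=1 n0=1
t14.Δ3 u=0 n2=0 r=1 z=0 clk=1 n1=0 x=1 q=1 y=1 n0=1
t14.Δ4 u=0 n2=0 r=1 z=0 clk=1 n1=1 x=1 q=1 y=1 n0=1
t15.Δ0 u=0 n2=0 r=1 z=0 clk=1 n1=1 x=1 q=1 y=1 n0=1
t15.Δ1 u=0 n2=0 r=1 z=0 clk=0 n1=1 x=1 q=1 y=1 n0=1
t16.Δ0 u=0 n2=0 r=1 z=0 clk=0 n1=1 x=1 q=1 y=1 n0=1
t16.Δ1 u=0 n2=0 r=1 z=0 clk=1 n1=1 x=1 q=1 y=1 n0=1
t16.Δ2 u=0 n2=1 r=1 z=0 clk=1 n1=1 x=1 q=1 y=1 n0=0
t16.Δ3 u=0 n2=1 r=1 z=1 clk=1 n1=1 x=1 q=1 y=1 n0=0
t16.Δ4 u=1 n2=1 r=1 z=1 clk=1 n1=0 x=1 q=1 y=1 n0=0
t16.Δ5 u=0 n2=1 r=1 z=1 clk=1 n1=0 x=0 q=1 y=1 n0=0
t16.Δ6 u=0 n2=1 r=1 z=1 clk=1 n1=0 x=1 q=1 y=1 n0=0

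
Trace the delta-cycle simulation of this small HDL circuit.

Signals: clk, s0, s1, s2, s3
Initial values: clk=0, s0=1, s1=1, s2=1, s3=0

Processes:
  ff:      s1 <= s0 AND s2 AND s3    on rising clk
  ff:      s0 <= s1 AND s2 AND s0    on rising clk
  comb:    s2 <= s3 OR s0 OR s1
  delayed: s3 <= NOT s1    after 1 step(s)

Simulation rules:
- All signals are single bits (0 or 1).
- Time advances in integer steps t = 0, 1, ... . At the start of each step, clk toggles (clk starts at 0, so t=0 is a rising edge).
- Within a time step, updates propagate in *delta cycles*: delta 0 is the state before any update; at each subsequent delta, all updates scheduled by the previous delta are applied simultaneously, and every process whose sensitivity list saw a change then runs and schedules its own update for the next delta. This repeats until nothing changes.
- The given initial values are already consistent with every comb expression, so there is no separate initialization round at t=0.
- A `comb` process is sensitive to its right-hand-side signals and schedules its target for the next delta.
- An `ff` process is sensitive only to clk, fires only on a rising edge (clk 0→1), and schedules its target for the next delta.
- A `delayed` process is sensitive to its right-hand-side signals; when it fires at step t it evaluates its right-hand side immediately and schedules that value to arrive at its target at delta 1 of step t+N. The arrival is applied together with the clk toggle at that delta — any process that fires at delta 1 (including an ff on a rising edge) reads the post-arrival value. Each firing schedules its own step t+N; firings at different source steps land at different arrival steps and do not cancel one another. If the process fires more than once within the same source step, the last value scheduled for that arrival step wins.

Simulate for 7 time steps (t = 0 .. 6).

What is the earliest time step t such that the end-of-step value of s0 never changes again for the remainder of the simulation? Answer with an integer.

[bits: clk,s0,s1,s2,s3]
t=0: Δ0=01110 Δ1=11110 Δ2=11010 | 2Δ
t=1: Δ0=11010 Δ1=01011 | 1Δ
t=2: Δ0=01011 Δ1=11011 Δ2=10111 | 2Δ
t=3: Δ0=10111 Δ1=00110 | 1Δ
t=4: Δ0=00110 Δ1=10110 Δ2=10010 Δ3=10000 | 3Δ
t=5: Δ0=10000 Δ1=00001 Δ2=00011 | 2Δ
t=6: Δ0=00011 Δ1=10011 | 1Δ

2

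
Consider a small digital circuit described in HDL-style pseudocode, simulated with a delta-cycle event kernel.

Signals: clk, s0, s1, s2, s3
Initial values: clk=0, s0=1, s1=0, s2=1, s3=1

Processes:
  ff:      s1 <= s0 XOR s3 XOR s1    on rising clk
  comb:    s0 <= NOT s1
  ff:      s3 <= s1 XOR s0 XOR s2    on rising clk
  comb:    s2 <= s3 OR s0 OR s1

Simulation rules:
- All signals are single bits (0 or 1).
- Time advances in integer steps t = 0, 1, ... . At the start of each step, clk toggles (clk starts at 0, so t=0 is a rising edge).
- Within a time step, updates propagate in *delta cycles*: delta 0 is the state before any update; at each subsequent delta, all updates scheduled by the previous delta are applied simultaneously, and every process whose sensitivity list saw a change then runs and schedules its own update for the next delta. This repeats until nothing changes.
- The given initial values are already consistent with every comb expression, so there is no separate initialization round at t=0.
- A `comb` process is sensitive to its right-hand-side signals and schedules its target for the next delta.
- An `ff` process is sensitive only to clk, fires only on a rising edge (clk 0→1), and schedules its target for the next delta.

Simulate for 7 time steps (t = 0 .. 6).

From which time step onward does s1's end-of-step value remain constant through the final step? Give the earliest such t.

2

[bits: s2,s1,clk,s0,s3]
t=0: Δ0=10011 Δ1=10111 Δ2=10110 | 2Δ
t=1: Δ0=10110 Δ1=10010 | 1Δ
t=2: Δ0=10010 Δ1=10110 Δ2=11110 Δ3=11100 | 3Δ
t=3: Δ0=11100 Δ1=11000 | 1Δ
t=4: Δ0=11000 Δ1=11100 | 1Δ
t=5: Δ0=11100 Δ1=11000 | 1Δ
t=6: Δ0=11000 Δ1=11100 | 1Δ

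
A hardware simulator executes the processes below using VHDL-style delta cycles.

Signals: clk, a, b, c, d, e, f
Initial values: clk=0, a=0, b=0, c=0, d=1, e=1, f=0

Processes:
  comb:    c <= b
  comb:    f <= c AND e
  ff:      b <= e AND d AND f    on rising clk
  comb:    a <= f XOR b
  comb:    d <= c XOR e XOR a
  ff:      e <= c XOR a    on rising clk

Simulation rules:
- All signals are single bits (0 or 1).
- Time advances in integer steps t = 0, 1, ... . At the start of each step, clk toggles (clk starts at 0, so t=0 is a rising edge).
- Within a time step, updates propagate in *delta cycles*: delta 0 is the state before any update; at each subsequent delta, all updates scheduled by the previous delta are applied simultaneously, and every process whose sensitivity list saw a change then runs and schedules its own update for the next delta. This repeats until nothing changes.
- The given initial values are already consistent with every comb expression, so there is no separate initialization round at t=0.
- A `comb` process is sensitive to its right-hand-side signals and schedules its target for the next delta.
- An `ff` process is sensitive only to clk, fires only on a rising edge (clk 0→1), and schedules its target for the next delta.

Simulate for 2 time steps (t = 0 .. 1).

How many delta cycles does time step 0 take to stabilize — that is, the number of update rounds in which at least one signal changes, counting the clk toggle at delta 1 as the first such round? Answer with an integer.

3

t0.Δ0 e=1 d=1 a=0 b=0 clk=0 f=0 c=0
t0.Δ1 e=1 d=1 a=0 b=0 clk=1 f=0 c=0
t0.Δ2 e=0 d=1 a=0 b=0 clk=1 f=0 c=0
t0.Δ3 e=0 d=0 a=0 b=0 clk=1 f=0 c=0
t1.Δ0 e=0 d=0 a=0 b=0 clk=1 f=0 c=0
t1.Δ1 e=0 d=0 a=0 b=0 clk=0 f=0 c=0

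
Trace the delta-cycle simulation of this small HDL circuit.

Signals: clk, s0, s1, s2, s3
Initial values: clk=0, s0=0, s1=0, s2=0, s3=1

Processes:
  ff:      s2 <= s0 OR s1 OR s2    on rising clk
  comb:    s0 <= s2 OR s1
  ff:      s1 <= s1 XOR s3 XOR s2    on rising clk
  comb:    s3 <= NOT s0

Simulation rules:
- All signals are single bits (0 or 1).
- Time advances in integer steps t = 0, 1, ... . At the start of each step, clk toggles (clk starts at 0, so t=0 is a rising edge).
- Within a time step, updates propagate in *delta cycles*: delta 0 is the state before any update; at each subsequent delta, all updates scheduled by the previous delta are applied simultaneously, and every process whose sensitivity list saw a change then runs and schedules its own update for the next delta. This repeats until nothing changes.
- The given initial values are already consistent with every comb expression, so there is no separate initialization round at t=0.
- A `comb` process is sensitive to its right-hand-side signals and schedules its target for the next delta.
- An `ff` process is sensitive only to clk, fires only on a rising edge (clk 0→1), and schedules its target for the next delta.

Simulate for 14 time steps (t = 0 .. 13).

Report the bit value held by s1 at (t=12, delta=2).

t=0 Δ0: clk=0 s3=1 s1=0 s0=0 s2=0
  Δ1: clk:0→1
  Δ2: s1:0→1
  Δ3: s0:0→1
  Δ4: s3:1→0
  (4Δ to stable)
t=1 Δ0: clk=1 s3=0 s1=1 s0=1 s2=0
  Δ1: clk:1→0
  (1Δ to stable)
t=2 Δ0: clk=0 s3=0 s1=1 s0=1 s2=0
  Δ1: clk:0→1
  Δ2: s2:0→1
  (2Δ to stable)
t=3 Δ0: clk=1 s3=0 s1=1 s0=1 s2=1
  Δ1: clk:1→0
  (1Δ to stable)
t=4 Δ0: clk=0 s3=0 s1=1 s0=1 s2=1
  Δ1: clk:0→1
  Δ2: s1:1→0
  (2Δ to stable)
t=5 Δ0: clk=1 s3=0 s1=0 s0=1 s2=1
  Δ1: clk:1→0
  (1Δ to stable)
t=6 Δ0: clk=0 s3=0 s1=0 s0=1 s2=1
  Δ1: clk:0→1
  Δ2: s1:0→1
  (2Δ to stable)
t=7 Δ0: clk=1 s3=0 s1=1 s0=1 s2=1
  Δ1: clk:1→0
  (1Δ to stable)
t=8 Δ0: clk=0 s3=0 s1=1 s0=1 s2=1
  Δ1: clk:0→1
  Δ2: s1:1→0
  (2Δ to stable)
t=9 Δ0: clk=1 s3=0 s1=0 s0=1 s2=1
  Δ1: clk:1→0
  (1Δ to stable)
t=10 Δ0: clk=0 s3=0 s1=0 s0=1 s2=1
  Δ1: clk:0→1
  Δ2: s1:0→1
  (2Δ to stable)
t=11 Δ0: clk=1 s3=0 s1=1 s0=1 s2=1
  Δ1: clk:1→0
  (1Δ to stable)
t=12 Δ0: clk=0 s3=0 s1=1 s0=1 s2=1
  Δ1: clk:0→1
  Δ2: s1:1→0
  (2Δ to stable)
t=13 Δ0: clk=1 s3=0 s1=0 s0=1 s2=1
  Δ1: clk:1→0
  (1Δ to stable)

0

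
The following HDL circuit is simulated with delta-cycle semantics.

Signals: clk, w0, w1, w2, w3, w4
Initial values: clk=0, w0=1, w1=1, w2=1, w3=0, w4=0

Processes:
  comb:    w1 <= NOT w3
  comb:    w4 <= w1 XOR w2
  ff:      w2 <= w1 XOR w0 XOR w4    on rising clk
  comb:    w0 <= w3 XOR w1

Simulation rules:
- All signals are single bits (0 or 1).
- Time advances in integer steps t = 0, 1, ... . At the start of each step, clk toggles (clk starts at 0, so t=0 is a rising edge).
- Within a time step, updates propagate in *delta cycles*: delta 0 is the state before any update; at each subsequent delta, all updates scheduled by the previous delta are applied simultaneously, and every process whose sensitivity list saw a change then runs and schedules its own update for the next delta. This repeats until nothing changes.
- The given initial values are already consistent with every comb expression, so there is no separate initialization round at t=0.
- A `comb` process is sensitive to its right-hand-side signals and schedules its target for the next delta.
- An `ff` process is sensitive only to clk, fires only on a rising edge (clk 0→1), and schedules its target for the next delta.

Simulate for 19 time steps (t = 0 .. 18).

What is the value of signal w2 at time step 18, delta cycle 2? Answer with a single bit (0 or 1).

t=0 Δ0: w4=0 clk=0 w0=1 w1=1 w3=0 w2=1
  Δ1: clk:0→1
  Δ2: w2:1→0
  Δ3: w4:0→1
  (3Δ to stable)
t=1 Δ0: w4=1 clk=1 w0=1 w1=1 w3=0 w2=0
  Δ1: clk:1→0
  (1Δ to stable)
t=2 Δ0: w4=1 clk=0 w0=1 w1=1 w3=0 w2=0
  Δ1: clk:0→1
  Δ2: w2:0→1
  Δ3: w4:1→0
  (3Δ to stable)
t=3 Δ0: w4=0 clk=1 w0=1 w1=1 w3=0 w2=1
  Δ1: clk:1→0
  (1Δ to stable)
t=4 Δ0: w4=0 clk=0 w0=1 w1=1 w3=0 w2=1
  Δ1: clk:0→1
  Δ2: w2:1→0
  Δ3: w4:0→1
  (3Δ to stable)
t=5 Δ0: w4=1 clk=1 w0=1 w1=1 w3=0 w2=0
  Δ1: clk:1→0
  (1Δ to stable)
t=6 Δ0: w4=1 clk=0 w0=1 w1=1 w3=0 w2=0
  Δ1: clk:0→1
  Δ2: w2:0→1
  Δ3: w4:1→0
  (3Δ to stable)
t=7 Δ0: w4=0 clk=1 w0=1 w1=1 w3=0 w2=1
  Δ1: clk:1→0
  (1Δ to stable)
t=8 Δ0: w4=0 clk=0 w0=1 w1=1 w3=0 w2=1
  Δ1: clk:0→1
  Δ2: w2:1→0
  Δ3: w4:0→1
  (3Δ to stable)
t=9 Δ0: w4=1 clk=1 w0=1 w1=1 w3=0 w2=0
  Δ1: clk:1→0
  (1Δ to stable)
t=10 Δ0: w4=1 clk=0 w0=1 w1=1 w3=0 w2=0
  Δ1: clk:0→1
  Δ2: w2:0→1
  Δ3: w4:1→0
  (3Δ to stable)
t=11 Δ0: w4=0 clk=1 w0=1 w1=1 w3=0 w2=1
  Δ1: clk:1→0
  (1Δ to stable)
t=12 Δ0: w4=0 clk=0 w0=1 w1=1 w3=0 w2=1
  Δ1: clk:0→1
  Δ2: w2:1→0
  Δ3: w4:0→1
  (3Δ to stable)
t=13 Δ0: w4=1 clk=1 w0=1 w1=1 w3=0 w2=0
  Δ1: clk:1→0
  (1Δ to stable)
t=14 Δ0: w4=1 clk=0 w0=1 w1=1 w3=0 w2=0
  Δ1: clk:0→1
  Δ2: w2:0→1
  Δ3: w4:1→0
  (3Δ to stable)
t=15 Δ0: w4=0 clk=1 w0=1 w1=1 w3=0 w2=1
  Δ1: clk:1→0
  (1Δ to stable)
t=16 Δ0: w4=0 clk=0 w0=1 w1=1 w3=0 w2=1
  Δ1: clk:0→1
  Δ2: w2:1→0
  Δ3: w4:0→1
  (3Δ to stable)
t=17 Δ0: w4=1 clk=1 w0=1 w1=1 w3=0 w2=0
  Δ1: clk:1→0
  (1Δ to stable)
t=18 Δ0: w4=1 clk=0 w0=1 w1=1 w3=0 w2=0
  Δ1: clk:0→1
  Δ2: w2:0→1
  Δ3: w4:1→0
  (3Δ to stable)

1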